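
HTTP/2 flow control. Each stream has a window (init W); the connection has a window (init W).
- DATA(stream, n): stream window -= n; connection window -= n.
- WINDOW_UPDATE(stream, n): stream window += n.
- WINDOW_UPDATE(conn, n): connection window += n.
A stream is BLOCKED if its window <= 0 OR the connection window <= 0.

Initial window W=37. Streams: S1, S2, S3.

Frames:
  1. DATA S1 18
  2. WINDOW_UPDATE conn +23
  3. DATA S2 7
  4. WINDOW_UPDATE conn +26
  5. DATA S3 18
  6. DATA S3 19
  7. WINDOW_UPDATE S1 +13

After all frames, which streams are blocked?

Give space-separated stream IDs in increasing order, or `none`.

Answer: S3

Derivation:
Op 1: conn=19 S1=19 S2=37 S3=37 blocked=[]
Op 2: conn=42 S1=19 S2=37 S3=37 blocked=[]
Op 3: conn=35 S1=19 S2=30 S3=37 blocked=[]
Op 4: conn=61 S1=19 S2=30 S3=37 blocked=[]
Op 5: conn=43 S1=19 S2=30 S3=19 blocked=[]
Op 6: conn=24 S1=19 S2=30 S3=0 blocked=[3]
Op 7: conn=24 S1=32 S2=30 S3=0 blocked=[3]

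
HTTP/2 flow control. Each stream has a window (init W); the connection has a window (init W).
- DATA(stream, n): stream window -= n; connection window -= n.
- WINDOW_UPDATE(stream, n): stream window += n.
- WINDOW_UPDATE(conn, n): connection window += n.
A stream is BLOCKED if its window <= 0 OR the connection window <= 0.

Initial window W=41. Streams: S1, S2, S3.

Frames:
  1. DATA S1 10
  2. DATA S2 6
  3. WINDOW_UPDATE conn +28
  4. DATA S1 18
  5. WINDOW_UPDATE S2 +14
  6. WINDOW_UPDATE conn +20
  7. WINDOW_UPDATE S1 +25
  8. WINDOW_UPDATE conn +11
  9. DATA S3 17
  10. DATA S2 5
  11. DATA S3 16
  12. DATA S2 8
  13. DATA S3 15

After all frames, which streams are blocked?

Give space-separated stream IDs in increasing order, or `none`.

Op 1: conn=31 S1=31 S2=41 S3=41 blocked=[]
Op 2: conn=25 S1=31 S2=35 S3=41 blocked=[]
Op 3: conn=53 S1=31 S2=35 S3=41 blocked=[]
Op 4: conn=35 S1=13 S2=35 S3=41 blocked=[]
Op 5: conn=35 S1=13 S2=49 S3=41 blocked=[]
Op 6: conn=55 S1=13 S2=49 S3=41 blocked=[]
Op 7: conn=55 S1=38 S2=49 S3=41 blocked=[]
Op 8: conn=66 S1=38 S2=49 S3=41 blocked=[]
Op 9: conn=49 S1=38 S2=49 S3=24 blocked=[]
Op 10: conn=44 S1=38 S2=44 S3=24 blocked=[]
Op 11: conn=28 S1=38 S2=44 S3=8 blocked=[]
Op 12: conn=20 S1=38 S2=36 S3=8 blocked=[]
Op 13: conn=5 S1=38 S2=36 S3=-7 blocked=[3]

Answer: S3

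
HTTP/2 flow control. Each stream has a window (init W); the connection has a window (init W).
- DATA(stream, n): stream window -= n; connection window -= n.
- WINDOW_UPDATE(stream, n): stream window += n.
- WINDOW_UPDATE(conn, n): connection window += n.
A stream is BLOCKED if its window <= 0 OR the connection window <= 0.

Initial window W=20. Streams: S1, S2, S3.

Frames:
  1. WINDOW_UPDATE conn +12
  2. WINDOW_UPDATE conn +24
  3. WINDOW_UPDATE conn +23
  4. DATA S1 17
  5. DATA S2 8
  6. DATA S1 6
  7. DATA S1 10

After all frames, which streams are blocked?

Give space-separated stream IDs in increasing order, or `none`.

Op 1: conn=32 S1=20 S2=20 S3=20 blocked=[]
Op 2: conn=56 S1=20 S2=20 S3=20 blocked=[]
Op 3: conn=79 S1=20 S2=20 S3=20 blocked=[]
Op 4: conn=62 S1=3 S2=20 S3=20 blocked=[]
Op 5: conn=54 S1=3 S2=12 S3=20 blocked=[]
Op 6: conn=48 S1=-3 S2=12 S3=20 blocked=[1]
Op 7: conn=38 S1=-13 S2=12 S3=20 blocked=[1]

Answer: S1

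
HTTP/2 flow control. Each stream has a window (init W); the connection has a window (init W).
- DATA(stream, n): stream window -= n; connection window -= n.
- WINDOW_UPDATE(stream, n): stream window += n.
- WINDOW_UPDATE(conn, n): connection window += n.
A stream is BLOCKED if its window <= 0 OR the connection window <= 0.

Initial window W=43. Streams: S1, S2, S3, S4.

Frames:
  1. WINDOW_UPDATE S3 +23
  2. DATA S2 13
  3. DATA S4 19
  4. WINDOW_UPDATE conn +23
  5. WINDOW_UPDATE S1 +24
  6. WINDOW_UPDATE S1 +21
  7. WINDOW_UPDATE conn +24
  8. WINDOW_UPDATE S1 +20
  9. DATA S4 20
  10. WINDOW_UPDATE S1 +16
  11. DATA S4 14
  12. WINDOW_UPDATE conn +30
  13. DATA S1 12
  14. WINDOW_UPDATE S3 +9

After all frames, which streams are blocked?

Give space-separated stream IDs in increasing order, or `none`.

Op 1: conn=43 S1=43 S2=43 S3=66 S4=43 blocked=[]
Op 2: conn=30 S1=43 S2=30 S3=66 S4=43 blocked=[]
Op 3: conn=11 S1=43 S2=30 S3=66 S4=24 blocked=[]
Op 4: conn=34 S1=43 S2=30 S3=66 S4=24 blocked=[]
Op 5: conn=34 S1=67 S2=30 S3=66 S4=24 blocked=[]
Op 6: conn=34 S1=88 S2=30 S3=66 S4=24 blocked=[]
Op 7: conn=58 S1=88 S2=30 S3=66 S4=24 blocked=[]
Op 8: conn=58 S1=108 S2=30 S3=66 S4=24 blocked=[]
Op 9: conn=38 S1=108 S2=30 S3=66 S4=4 blocked=[]
Op 10: conn=38 S1=124 S2=30 S3=66 S4=4 blocked=[]
Op 11: conn=24 S1=124 S2=30 S3=66 S4=-10 blocked=[4]
Op 12: conn=54 S1=124 S2=30 S3=66 S4=-10 blocked=[4]
Op 13: conn=42 S1=112 S2=30 S3=66 S4=-10 blocked=[4]
Op 14: conn=42 S1=112 S2=30 S3=75 S4=-10 blocked=[4]

Answer: S4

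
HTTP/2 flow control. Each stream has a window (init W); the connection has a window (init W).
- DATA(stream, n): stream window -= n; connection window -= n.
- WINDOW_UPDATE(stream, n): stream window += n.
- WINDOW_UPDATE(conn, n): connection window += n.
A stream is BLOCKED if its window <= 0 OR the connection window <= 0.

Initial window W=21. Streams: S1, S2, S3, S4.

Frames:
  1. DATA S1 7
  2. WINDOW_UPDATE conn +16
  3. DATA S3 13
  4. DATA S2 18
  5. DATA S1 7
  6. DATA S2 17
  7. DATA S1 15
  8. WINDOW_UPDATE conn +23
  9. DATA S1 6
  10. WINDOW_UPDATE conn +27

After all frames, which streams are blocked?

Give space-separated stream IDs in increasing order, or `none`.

Op 1: conn=14 S1=14 S2=21 S3=21 S4=21 blocked=[]
Op 2: conn=30 S1=14 S2=21 S3=21 S4=21 blocked=[]
Op 3: conn=17 S1=14 S2=21 S3=8 S4=21 blocked=[]
Op 4: conn=-1 S1=14 S2=3 S3=8 S4=21 blocked=[1, 2, 3, 4]
Op 5: conn=-8 S1=7 S2=3 S3=8 S4=21 blocked=[1, 2, 3, 4]
Op 6: conn=-25 S1=7 S2=-14 S3=8 S4=21 blocked=[1, 2, 3, 4]
Op 7: conn=-40 S1=-8 S2=-14 S3=8 S4=21 blocked=[1, 2, 3, 4]
Op 8: conn=-17 S1=-8 S2=-14 S3=8 S4=21 blocked=[1, 2, 3, 4]
Op 9: conn=-23 S1=-14 S2=-14 S3=8 S4=21 blocked=[1, 2, 3, 4]
Op 10: conn=4 S1=-14 S2=-14 S3=8 S4=21 blocked=[1, 2]

Answer: S1 S2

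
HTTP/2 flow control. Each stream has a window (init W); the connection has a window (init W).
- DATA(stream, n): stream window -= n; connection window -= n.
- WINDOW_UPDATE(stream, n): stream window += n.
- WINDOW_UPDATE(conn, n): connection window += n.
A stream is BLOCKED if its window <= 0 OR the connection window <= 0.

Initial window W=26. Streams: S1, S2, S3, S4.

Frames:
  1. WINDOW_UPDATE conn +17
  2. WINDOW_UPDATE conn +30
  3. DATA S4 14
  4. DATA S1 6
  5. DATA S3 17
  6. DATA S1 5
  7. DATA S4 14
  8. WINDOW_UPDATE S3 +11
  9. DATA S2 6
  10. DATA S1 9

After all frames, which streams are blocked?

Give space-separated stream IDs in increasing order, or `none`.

Answer: S4

Derivation:
Op 1: conn=43 S1=26 S2=26 S3=26 S4=26 blocked=[]
Op 2: conn=73 S1=26 S2=26 S3=26 S4=26 blocked=[]
Op 3: conn=59 S1=26 S2=26 S3=26 S4=12 blocked=[]
Op 4: conn=53 S1=20 S2=26 S3=26 S4=12 blocked=[]
Op 5: conn=36 S1=20 S2=26 S3=9 S4=12 blocked=[]
Op 6: conn=31 S1=15 S2=26 S3=9 S4=12 blocked=[]
Op 7: conn=17 S1=15 S2=26 S3=9 S4=-2 blocked=[4]
Op 8: conn=17 S1=15 S2=26 S3=20 S4=-2 blocked=[4]
Op 9: conn=11 S1=15 S2=20 S3=20 S4=-2 blocked=[4]
Op 10: conn=2 S1=6 S2=20 S3=20 S4=-2 blocked=[4]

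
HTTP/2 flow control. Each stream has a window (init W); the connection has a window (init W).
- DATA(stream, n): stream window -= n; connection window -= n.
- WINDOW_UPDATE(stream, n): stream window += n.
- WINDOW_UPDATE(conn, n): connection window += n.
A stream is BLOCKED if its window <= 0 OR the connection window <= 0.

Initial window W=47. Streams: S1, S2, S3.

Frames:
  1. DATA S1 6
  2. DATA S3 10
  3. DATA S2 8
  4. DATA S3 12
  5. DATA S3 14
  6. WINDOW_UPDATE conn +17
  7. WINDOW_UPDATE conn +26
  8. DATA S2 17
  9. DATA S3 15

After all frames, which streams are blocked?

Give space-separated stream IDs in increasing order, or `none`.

Op 1: conn=41 S1=41 S2=47 S3=47 blocked=[]
Op 2: conn=31 S1=41 S2=47 S3=37 blocked=[]
Op 3: conn=23 S1=41 S2=39 S3=37 blocked=[]
Op 4: conn=11 S1=41 S2=39 S3=25 blocked=[]
Op 5: conn=-3 S1=41 S2=39 S3=11 blocked=[1, 2, 3]
Op 6: conn=14 S1=41 S2=39 S3=11 blocked=[]
Op 7: conn=40 S1=41 S2=39 S3=11 blocked=[]
Op 8: conn=23 S1=41 S2=22 S3=11 blocked=[]
Op 9: conn=8 S1=41 S2=22 S3=-4 blocked=[3]

Answer: S3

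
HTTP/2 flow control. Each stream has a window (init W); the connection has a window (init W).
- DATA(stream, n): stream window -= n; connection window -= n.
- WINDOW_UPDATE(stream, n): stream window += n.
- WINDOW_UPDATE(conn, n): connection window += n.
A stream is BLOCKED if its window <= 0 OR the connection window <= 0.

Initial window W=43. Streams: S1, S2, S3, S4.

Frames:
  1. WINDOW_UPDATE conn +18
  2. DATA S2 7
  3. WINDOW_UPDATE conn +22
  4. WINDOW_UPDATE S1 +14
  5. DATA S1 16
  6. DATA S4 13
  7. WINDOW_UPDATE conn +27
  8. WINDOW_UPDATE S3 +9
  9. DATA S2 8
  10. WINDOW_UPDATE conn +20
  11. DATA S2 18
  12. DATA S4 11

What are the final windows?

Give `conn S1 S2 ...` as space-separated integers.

Answer: 57 41 10 52 19

Derivation:
Op 1: conn=61 S1=43 S2=43 S3=43 S4=43 blocked=[]
Op 2: conn=54 S1=43 S2=36 S3=43 S4=43 blocked=[]
Op 3: conn=76 S1=43 S2=36 S3=43 S4=43 blocked=[]
Op 4: conn=76 S1=57 S2=36 S3=43 S4=43 blocked=[]
Op 5: conn=60 S1=41 S2=36 S3=43 S4=43 blocked=[]
Op 6: conn=47 S1=41 S2=36 S3=43 S4=30 blocked=[]
Op 7: conn=74 S1=41 S2=36 S3=43 S4=30 blocked=[]
Op 8: conn=74 S1=41 S2=36 S3=52 S4=30 blocked=[]
Op 9: conn=66 S1=41 S2=28 S3=52 S4=30 blocked=[]
Op 10: conn=86 S1=41 S2=28 S3=52 S4=30 blocked=[]
Op 11: conn=68 S1=41 S2=10 S3=52 S4=30 blocked=[]
Op 12: conn=57 S1=41 S2=10 S3=52 S4=19 blocked=[]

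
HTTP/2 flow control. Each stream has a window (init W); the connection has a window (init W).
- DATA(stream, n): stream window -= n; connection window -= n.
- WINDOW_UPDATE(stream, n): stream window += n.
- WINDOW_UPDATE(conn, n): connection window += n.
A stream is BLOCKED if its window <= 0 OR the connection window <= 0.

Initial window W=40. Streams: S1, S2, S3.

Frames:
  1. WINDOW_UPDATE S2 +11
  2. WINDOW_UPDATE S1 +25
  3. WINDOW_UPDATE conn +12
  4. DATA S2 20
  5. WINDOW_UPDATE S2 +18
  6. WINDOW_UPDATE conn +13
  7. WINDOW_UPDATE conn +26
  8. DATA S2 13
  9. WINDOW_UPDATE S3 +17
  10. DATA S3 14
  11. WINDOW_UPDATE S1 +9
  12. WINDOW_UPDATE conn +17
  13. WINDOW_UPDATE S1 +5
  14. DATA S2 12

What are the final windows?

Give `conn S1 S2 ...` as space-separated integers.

Answer: 49 79 24 43

Derivation:
Op 1: conn=40 S1=40 S2=51 S3=40 blocked=[]
Op 2: conn=40 S1=65 S2=51 S3=40 blocked=[]
Op 3: conn=52 S1=65 S2=51 S3=40 blocked=[]
Op 4: conn=32 S1=65 S2=31 S3=40 blocked=[]
Op 5: conn=32 S1=65 S2=49 S3=40 blocked=[]
Op 6: conn=45 S1=65 S2=49 S3=40 blocked=[]
Op 7: conn=71 S1=65 S2=49 S3=40 blocked=[]
Op 8: conn=58 S1=65 S2=36 S3=40 blocked=[]
Op 9: conn=58 S1=65 S2=36 S3=57 blocked=[]
Op 10: conn=44 S1=65 S2=36 S3=43 blocked=[]
Op 11: conn=44 S1=74 S2=36 S3=43 blocked=[]
Op 12: conn=61 S1=74 S2=36 S3=43 blocked=[]
Op 13: conn=61 S1=79 S2=36 S3=43 blocked=[]
Op 14: conn=49 S1=79 S2=24 S3=43 blocked=[]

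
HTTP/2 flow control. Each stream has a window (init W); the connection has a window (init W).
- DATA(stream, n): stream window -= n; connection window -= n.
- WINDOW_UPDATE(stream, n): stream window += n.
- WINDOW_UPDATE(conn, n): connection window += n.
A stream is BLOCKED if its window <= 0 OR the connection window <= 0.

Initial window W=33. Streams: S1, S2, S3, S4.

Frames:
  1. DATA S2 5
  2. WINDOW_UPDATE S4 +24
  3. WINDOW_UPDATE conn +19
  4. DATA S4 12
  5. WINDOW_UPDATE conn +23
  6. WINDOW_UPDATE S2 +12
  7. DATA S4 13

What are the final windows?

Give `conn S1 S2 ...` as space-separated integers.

Answer: 45 33 40 33 32

Derivation:
Op 1: conn=28 S1=33 S2=28 S3=33 S4=33 blocked=[]
Op 2: conn=28 S1=33 S2=28 S3=33 S4=57 blocked=[]
Op 3: conn=47 S1=33 S2=28 S3=33 S4=57 blocked=[]
Op 4: conn=35 S1=33 S2=28 S3=33 S4=45 blocked=[]
Op 5: conn=58 S1=33 S2=28 S3=33 S4=45 blocked=[]
Op 6: conn=58 S1=33 S2=40 S3=33 S4=45 blocked=[]
Op 7: conn=45 S1=33 S2=40 S3=33 S4=32 blocked=[]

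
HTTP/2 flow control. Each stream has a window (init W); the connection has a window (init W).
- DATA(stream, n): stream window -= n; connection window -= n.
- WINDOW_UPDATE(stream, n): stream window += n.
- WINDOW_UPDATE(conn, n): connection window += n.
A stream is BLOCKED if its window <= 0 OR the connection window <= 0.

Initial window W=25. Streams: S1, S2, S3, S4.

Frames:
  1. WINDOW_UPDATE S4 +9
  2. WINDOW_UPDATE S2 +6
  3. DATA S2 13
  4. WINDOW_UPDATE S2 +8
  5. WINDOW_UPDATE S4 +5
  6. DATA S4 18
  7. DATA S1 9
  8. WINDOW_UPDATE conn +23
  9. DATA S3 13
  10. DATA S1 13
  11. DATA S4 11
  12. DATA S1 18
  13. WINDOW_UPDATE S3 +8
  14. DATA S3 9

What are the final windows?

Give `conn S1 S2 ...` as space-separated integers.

Answer: -56 -15 26 11 10

Derivation:
Op 1: conn=25 S1=25 S2=25 S3=25 S4=34 blocked=[]
Op 2: conn=25 S1=25 S2=31 S3=25 S4=34 blocked=[]
Op 3: conn=12 S1=25 S2=18 S3=25 S4=34 blocked=[]
Op 4: conn=12 S1=25 S2=26 S3=25 S4=34 blocked=[]
Op 5: conn=12 S1=25 S2=26 S3=25 S4=39 blocked=[]
Op 6: conn=-6 S1=25 S2=26 S3=25 S4=21 blocked=[1, 2, 3, 4]
Op 7: conn=-15 S1=16 S2=26 S3=25 S4=21 blocked=[1, 2, 3, 4]
Op 8: conn=8 S1=16 S2=26 S3=25 S4=21 blocked=[]
Op 9: conn=-5 S1=16 S2=26 S3=12 S4=21 blocked=[1, 2, 3, 4]
Op 10: conn=-18 S1=3 S2=26 S3=12 S4=21 blocked=[1, 2, 3, 4]
Op 11: conn=-29 S1=3 S2=26 S3=12 S4=10 blocked=[1, 2, 3, 4]
Op 12: conn=-47 S1=-15 S2=26 S3=12 S4=10 blocked=[1, 2, 3, 4]
Op 13: conn=-47 S1=-15 S2=26 S3=20 S4=10 blocked=[1, 2, 3, 4]
Op 14: conn=-56 S1=-15 S2=26 S3=11 S4=10 blocked=[1, 2, 3, 4]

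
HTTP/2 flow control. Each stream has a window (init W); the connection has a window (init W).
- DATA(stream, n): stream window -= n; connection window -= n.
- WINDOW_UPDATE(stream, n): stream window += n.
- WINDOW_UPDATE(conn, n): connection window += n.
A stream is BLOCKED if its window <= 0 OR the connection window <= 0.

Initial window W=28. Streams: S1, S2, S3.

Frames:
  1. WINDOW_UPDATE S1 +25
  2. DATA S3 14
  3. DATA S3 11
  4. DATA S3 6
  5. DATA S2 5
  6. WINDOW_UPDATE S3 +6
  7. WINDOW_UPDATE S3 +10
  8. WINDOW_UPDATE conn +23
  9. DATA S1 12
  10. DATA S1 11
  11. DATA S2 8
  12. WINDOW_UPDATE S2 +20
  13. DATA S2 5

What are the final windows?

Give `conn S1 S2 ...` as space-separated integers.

Op 1: conn=28 S1=53 S2=28 S3=28 blocked=[]
Op 2: conn=14 S1=53 S2=28 S3=14 blocked=[]
Op 3: conn=3 S1=53 S2=28 S3=3 blocked=[]
Op 4: conn=-3 S1=53 S2=28 S3=-3 blocked=[1, 2, 3]
Op 5: conn=-8 S1=53 S2=23 S3=-3 blocked=[1, 2, 3]
Op 6: conn=-8 S1=53 S2=23 S3=3 blocked=[1, 2, 3]
Op 7: conn=-8 S1=53 S2=23 S3=13 blocked=[1, 2, 3]
Op 8: conn=15 S1=53 S2=23 S3=13 blocked=[]
Op 9: conn=3 S1=41 S2=23 S3=13 blocked=[]
Op 10: conn=-8 S1=30 S2=23 S3=13 blocked=[1, 2, 3]
Op 11: conn=-16 S1=30 S2=15 S3=13 blocked=[1, 2, 3]
Op 12: conn=-16 S1=30 S2=35 S3=13 blocked=[1, 2, 3]
Op 13: conn=-21 S1=30 S2=30 S3=13 blocked=[1, 2, 3]

Answer: -21 30 30 13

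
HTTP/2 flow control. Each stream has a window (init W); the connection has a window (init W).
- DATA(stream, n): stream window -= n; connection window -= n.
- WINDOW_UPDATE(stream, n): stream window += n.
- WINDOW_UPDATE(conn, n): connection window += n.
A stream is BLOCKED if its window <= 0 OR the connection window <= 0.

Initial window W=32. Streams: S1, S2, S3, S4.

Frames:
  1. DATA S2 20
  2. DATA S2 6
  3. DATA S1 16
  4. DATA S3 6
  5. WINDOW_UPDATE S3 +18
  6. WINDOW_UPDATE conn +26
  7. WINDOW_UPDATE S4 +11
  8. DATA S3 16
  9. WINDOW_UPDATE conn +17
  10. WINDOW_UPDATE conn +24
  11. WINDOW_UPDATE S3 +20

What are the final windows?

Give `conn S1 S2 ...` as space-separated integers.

Answer: 35 16 6 48 43

Derivation:
Op 1: conn=12 S1=32 S2=12 S3=32 S4=32 blocked=[]
Op 2: conn=6 S1=32 S2=6 S3=32 S4=32 blocked=[]
Op 3: conn=-10 S1=16 S2=6 S3=32 S4=32 blocked=[1, 2, 3, 4]
Op 4: conn=-16 S1=16 S2=6 S3=26 S4=32 blocked=[1, 2, 3, 4]
Op 5: conn=-16 S1=16 S2=6 S3=44 S4=32 blocked=[1, 2, 3, 4]
Op 6: conn=10 S1=16 S2=6 S3=44 S4=32 blocked=[]
Op 7: conn=10 S1=16 S2=6 S3=44 S4=43 blocked=[]
Op 8: conn=-6 S1=16 S2=6 S3=28 S4=43 blocked=[1, 2, 3, 4]
Op 9: conn=11 S1=16 S2=6 S3=28 S4=43 blocked=[]
Op 10: conn=35 S1=16 S2=6 S3=28 S4=43 blocked=[]
Op 11: conn=35 S1=16 S2=6 S3=48 S4=43 blocked=[]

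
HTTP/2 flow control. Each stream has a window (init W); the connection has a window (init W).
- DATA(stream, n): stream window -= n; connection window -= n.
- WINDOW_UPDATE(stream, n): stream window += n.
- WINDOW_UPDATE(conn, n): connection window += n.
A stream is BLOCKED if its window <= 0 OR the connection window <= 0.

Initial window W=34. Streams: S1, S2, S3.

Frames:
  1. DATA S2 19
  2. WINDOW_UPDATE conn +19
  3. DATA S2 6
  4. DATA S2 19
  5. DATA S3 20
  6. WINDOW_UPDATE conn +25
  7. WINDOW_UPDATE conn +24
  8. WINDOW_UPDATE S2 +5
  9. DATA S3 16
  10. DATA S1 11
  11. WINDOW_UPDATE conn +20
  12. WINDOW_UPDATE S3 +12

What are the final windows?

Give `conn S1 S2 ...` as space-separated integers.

Op 1: conn=15 S1=34 S2=15 S3=34 blocked=[]
Op 2: conn=34 S1=34 S2=15 S3=34 blocked=[]
Op 3: conn=28 S1=34 S2=9 S3=34 blocked=[]
Op 4: conn=9 S1=34 S2=-10 S3=34 blocked=[2]
Op 5: conn=-11 S1=34 S2=-10 S3=14 blocked=[1, 2, 3]
Op 6: conn=14 S1=34 S2=-10 S3=14 blocked=[2]
Op 7: conn=38 S1=34 S2=-10 S3=14 blocked=[2]
Op 8: conn=38 S1=34 S2=-5 S3=14 blocked=[2]
Op 9: conn=22 S1=34 S2=-5 S3=-2 blocked=[2, 3]
Op 10: conn=11 S1=23 S2=-5 S3=-2 blocked=[2, 3]
Op 11: conn=31 S1=23 S2=-5 S3=-2 blocked=[2, 3]
Op 12: conn=31 S1=23 S2=-5 S3=10 blocked=[2]

Answer: 31 23 -5 10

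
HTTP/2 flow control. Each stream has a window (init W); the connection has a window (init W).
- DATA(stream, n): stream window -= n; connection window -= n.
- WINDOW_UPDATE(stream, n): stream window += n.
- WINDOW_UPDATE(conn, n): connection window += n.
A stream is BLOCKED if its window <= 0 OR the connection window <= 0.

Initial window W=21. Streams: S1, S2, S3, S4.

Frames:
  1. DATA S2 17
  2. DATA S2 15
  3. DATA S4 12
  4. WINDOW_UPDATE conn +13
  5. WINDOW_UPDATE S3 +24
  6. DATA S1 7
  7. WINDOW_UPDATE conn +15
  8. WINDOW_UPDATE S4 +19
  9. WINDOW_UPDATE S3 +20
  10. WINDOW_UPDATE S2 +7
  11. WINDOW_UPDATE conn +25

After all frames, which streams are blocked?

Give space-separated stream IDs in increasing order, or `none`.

Op 1: conn=4 S1=21 S2=4 S3=21 S4=21 blocked=[]
Op 2: conn=-11 S1=21 S2=-11 S3=21 S4=21 blocked=[1, 2, 3, 4]
Op 3: conn=-23 S1=21 S2=-11 S3=21 S4=9 blocked=[1, 2, 3, 4]
Op 4: conn=-10 S1=21 S2=-11 S3=21 S4=9 blocked=[1, 2, 3, 4]
Op 5: conn=-10 S1=21 S2=-11 S3=45 S4=9 blocked=[1, 2, 3, 4]
Op 6: conn=-17 S1=14 S2=-11 S3=45 S4=9 blocked=[1, 2, 3, 4]
Op 7: conn=-2 S1=14 S2=-11 S3=45 S4=9 blocked=[1, 2, 3, 4]
Op 8: conn=-2 S1=14 S2=-11 S3=45 S4=28 blocked=[1, 2, 3, 4]
Op 9: conn=-2 S1=14 S2=-11 S3=65 S4=28 blocked=[1, 2, 3, 4]
Op 10: conn=-2 S1=14 S2=-4 S3=65 S4=28 blocked=[1, 2, 3, 4]
Op 11: conn=23 S1=14 S2=-4 S3=65 S4=28 blocked=[2]

Answer: S2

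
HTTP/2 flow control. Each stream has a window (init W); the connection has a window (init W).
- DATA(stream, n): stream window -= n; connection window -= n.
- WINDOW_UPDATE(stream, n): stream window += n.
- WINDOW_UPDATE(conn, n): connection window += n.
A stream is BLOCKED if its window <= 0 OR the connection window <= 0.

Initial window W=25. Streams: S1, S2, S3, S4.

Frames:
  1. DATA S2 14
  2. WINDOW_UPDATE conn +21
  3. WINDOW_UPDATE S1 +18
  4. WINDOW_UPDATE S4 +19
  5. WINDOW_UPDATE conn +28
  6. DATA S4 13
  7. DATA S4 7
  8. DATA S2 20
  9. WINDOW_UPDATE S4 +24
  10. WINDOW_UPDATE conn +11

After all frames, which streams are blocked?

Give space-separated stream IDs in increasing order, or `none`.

Op 1: conn=11 S1=25 S2=11 S3=25 S4=25 blocked=[]
Op 2: conn=32 S1=25 S2=11 S3=25 S4=25 blocked=[]
Op 3: conn=32 S1=43 S2=11 S3=25 S4=25 blocked=[]
Op 4: conn=32 S1=43 S2=11 S3=25 S4=44 blocked=[]
Op 5: conn=60 S1=43 S2=11 S3=25 S4=44 blocked=[]
Op 6: conn=47 S1=43 S2=11 S3=25 S4=31 blocked=[]
Op 7: conn=40 S1=43 S2=11 S3=25 S4=24 blocked=[]
Op 8: conn=20 S1=43 S2=-9 S3=25 S4=24 blocked=[2]
Op 9: conn=20 S1=43 S2=-9 S3=25 S4=48 blocked=[2]
Op 10: conn=31 S1=43 S2=-9 S3=25 S4=48 blocked=[2]

Answer: S2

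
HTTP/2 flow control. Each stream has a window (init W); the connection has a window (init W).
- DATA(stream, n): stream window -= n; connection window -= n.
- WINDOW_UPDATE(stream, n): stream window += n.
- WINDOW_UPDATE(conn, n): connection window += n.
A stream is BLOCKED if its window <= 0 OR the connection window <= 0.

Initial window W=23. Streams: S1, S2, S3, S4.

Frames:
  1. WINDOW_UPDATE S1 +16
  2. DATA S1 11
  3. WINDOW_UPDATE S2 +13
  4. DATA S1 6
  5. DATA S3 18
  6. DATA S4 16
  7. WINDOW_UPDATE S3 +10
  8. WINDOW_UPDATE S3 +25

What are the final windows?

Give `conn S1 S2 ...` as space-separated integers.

Op 1: conn=23 S1=39 S2=23 S3=23 S4=23 blocked=[]
Op 2: conn=12 S1=28 S2=23 S3=23 S4=23 blocked=[]
Op 3: conn=12 S1=28 S2=36 S3=23 S4=23 blocked=[]
Op 4: conn=6 S1=22 S2=36 S3=23 S4=23 blocked=[]
Op 5: conn=-12 S1=22 S2=36 S3=5 S4=23 blocked=[1, 2, 3, 4]
Op 6: conn=-28 S1=22 S2=36 S3=5 S4=7 blocked=[1, 2, 3, 4]
Op 7: conn=-28 S1=22 S2=36 S3=15 S4=7 blocked=[1, 2, 3, 4]
Op 8: conn=-28 S1=22 S2=36 S3=40 S4=7 blocked=[1, 2, 3, 4]

Answer: -28 22 36 40 7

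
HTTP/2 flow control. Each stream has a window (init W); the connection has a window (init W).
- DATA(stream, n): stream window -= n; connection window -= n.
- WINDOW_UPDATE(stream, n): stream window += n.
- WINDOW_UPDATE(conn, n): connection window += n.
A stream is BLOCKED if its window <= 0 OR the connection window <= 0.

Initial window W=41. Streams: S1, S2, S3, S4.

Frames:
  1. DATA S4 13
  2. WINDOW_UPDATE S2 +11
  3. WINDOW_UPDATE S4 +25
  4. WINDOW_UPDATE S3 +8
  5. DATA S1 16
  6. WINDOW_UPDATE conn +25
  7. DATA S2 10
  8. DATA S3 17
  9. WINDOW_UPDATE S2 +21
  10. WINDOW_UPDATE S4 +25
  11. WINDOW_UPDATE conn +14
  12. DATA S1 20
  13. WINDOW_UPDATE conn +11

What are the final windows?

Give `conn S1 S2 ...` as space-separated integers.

Answer: 15 5 63 32 78

Derivation:
Op 1: conn=28 S1=41 S2=41 S3=41 S4=28 blocked=[]
Op 2: conn=28 S1=41 S2=52 S3=41 S4=28 blocked=[]
Op 3: conn=28 S1=41 S2=52 S3=41 S4=53 blocked=[]
Op 4: conn=28 S1=41 S2=52 S3=49 S4=53 blocked=[]
Op 5: conn=12 S1=25 S2=52 S3=49 S4=53 blocked=[]
Op 6: conn=37 S1=25 S2=52 S3=49 S4=53 blocked=[]
Op 7: conn=27 S1=25 S2=42 S3=49 S4=53 blocked=[]
Op 8: conn=10 S1=25 S2=42 S3=32 S4=53 blocked=[]
Op 9: conn=10 S1=25 S2=63 S3=32 S4=53 blocked=[]
Op 10: conn=10 S1=25 S2=63 S3=32 S4=78 blocked=[]
Op 11: conn=24 S1=25 S2=63 S3=32 S4=78 blocked=[]
Op 12: conn=4 S1=5 S2=63 S3=32 S4=78 blocked=[]
Op 13: conn=15 S1=5 S2=63 S3=32 S4=78 blocked=[]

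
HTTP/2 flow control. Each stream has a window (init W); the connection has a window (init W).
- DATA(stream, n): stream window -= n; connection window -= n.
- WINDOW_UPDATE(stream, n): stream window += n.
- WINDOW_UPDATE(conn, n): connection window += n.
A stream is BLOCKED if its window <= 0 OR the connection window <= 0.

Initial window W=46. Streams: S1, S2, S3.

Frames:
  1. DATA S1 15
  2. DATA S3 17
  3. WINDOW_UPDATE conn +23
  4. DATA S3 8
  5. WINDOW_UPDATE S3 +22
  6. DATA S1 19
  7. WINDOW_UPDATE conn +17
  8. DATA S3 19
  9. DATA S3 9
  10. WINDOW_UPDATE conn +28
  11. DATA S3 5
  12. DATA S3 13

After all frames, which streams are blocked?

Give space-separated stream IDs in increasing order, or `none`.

Op 1: conn=31 S1=31 S2=46 S3=46 blocked=[]
Op 2: conn=14 S1=31 S2=46 S3=29 blocked=[]
Op 3: conn=37 S1=31 S2=46 S3=29 blocked=[]
Op 4: conn=29 S1=31 S2=46 S3=21 blocked=[]
Op 5: conn=29 S1=31 S2=46 S3=43 blocked=[]
Op 6: conn=10 S1=12 S2=46 S3=43 blocked=[]
Op 7: conn=27 S1=12 S2=46 S3=43 blocked=[]
Op 8: conn=8 S1=12 S2=46 S3=24 blocked=[]
Op 9: conn=-1 S1=12 S2=46 S3=15 blocked=[1, 2, 3]
Op 10: conn=27 S1=12 S2=46 S3=15 blocked=[]
Op 11: conn=22 S1=12 S2=46 S3=10 blocked=[]
Op 12: conn=9 S1=12 S2=46 S3=-3 blocked=[3]

Answer: S3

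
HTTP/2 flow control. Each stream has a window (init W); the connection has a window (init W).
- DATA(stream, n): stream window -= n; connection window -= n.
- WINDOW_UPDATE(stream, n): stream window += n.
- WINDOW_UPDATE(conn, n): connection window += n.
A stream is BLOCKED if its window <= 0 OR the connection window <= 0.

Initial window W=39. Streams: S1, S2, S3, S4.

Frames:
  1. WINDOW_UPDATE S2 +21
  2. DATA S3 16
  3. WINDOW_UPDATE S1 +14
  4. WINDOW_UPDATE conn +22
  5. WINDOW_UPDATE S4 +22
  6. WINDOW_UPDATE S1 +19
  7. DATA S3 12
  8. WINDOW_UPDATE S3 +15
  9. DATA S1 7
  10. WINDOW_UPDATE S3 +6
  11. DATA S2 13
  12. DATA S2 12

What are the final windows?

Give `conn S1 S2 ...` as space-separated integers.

Answer: 1 65 35 32 61

Derivation:
Op 1: conn=39 S1=39 S2=60 S3=39 S4=39 blocked=[]
Op 2: conn=23 S1=39 S2=60 S3=23 S4=39 blocked=[]
Op 3: conn=23 S1=53 S2=60 S3=23 S4=39 blocked=[]
Op 4: conn=45 S1=53 S2=60 S3=23 S4=39 blocked=[]
Op 5: conn=45 S1=53 S2=60 S3=23 S4=61 blocked=[]
Op 6: conn=45 S1=72 S2=60 S3=23 S4=61 blocked=[]
Op 7: conn=33 S1=72 S2=60 S3=11 S4=61 blocked=[]
Op 8: conn=33 S1=72 S2=60 S3=26 S4=61 blocked=[]
Op 9: conn=26 S1=65 S2=60 S3=26 S4=61 blocked=[]
Op 10: conn=26 S1=65 S2=60 S3=32 S4=61 blocked=[]
Op 11: conn=13 S1=65 S2=47 S3=32 S4=61 blocked=[]
Op 12: conn=1 S1=65 S2=35 S3=32 S4=61 blocked=[]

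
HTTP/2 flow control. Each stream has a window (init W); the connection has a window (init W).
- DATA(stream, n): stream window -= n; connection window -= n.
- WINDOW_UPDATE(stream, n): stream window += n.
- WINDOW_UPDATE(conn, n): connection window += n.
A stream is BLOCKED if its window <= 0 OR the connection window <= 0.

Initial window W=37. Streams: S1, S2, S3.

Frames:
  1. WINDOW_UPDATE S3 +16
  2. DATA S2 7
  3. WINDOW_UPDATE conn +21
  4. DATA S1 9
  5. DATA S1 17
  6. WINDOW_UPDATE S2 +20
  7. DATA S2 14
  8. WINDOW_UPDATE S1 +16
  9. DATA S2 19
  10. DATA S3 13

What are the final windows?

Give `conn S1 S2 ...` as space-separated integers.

Op 1: conn=37 S1=37 S2=37 S3=53 blocked=[]
Op 2: conn=30 S1=37 S2=30 S3=53 blocked=[]
Op 3: conn=51 S1=37 S2=30 S3=53 blocked=[]
Op 4: conn=42 S1=28 S2=30 S3=53 blocked=[]
Op 5: conn=25 S1=11 S2=30 S3=53 blocked=[]
Op 6: conn=25 S1=11 S2=50 S3=53 blocked=[]
Op 7: conn=11 S1=11 S2=36 S3=53 blocked=[]
Op 8: conn=11 S1=27 S2=36 S3=53 blocked=[]
Op 9: conn=-8 S1=27 S2=17 S3=53 blocked=[1, 2, 3]
Op 10: conn=-21 S1=27 S2=17 S3=40 blocked=[1, 2, 3]

Answer: -21 27 17 40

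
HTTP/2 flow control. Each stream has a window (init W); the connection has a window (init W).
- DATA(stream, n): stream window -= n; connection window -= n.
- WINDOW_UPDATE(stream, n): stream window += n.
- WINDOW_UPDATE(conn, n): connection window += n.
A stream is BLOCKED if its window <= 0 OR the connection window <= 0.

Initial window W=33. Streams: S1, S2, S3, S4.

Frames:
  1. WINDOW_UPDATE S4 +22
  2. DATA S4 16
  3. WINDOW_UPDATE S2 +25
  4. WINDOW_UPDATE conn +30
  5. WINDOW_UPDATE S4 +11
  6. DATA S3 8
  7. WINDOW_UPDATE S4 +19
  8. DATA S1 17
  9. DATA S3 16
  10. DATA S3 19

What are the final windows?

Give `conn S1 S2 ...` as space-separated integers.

Op 1: conn=33 S1=33 S2=33 S3=33 S4=55 blocked=[]
Op 2: conn=17 S1=33 S2=33 S3=33 S4=39 blocked=[]
Op 3: conn=17 S1=33 S2=58 S3=33 S4=39 blocked=[]
Op 4: conn=47 S1=33 S2=58 S3=33 S4=39 blocked=[]
Op 5: conn=47 S1=33 S2=58 S3=33 S4=50 blocked=[]
Op 6: conn=39 S1=33 S2=58 S3=25 S4=50 blocked=[]
Op 7: conn=39 S1=33 S2=58 S3=25 S4=69 blocked=[]
Op 8: conn=22 S1=16 S2=58 S3=25 S4=69 blocked=[]
Op 9: conn=6 S1=16 S2=58 S3=9 S4=69 blocked=[]
Op 10: conn=-13 S1=16 S2=58 S3=-10 S4=69 blocked=[1, 2, 3, 4]

Answer: -13 16 58 -10 69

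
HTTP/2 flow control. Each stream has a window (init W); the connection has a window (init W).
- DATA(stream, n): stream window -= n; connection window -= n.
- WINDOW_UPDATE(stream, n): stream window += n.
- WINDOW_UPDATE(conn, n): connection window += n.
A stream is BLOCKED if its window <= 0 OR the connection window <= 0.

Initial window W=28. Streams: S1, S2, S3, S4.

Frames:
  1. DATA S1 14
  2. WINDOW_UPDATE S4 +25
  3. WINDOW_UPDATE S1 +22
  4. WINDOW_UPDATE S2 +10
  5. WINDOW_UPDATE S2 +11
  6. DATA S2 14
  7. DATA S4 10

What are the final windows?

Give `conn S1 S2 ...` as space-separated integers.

Answer: -10 36 35 28 43

Derivation:
Op 1: conn=14 S1=14 S2=28 S3=28 S4=28 blocked=[]
Op 2: conn=14 S1=14 S2=28 S3=28 S4=53 blocked=[]
Op 3: conn=14 S1=36 S2=28 S3=28 S4=53 blocked=[]
Op 4: conn=14 S1=36 S2=38 S3=28 S4=53 blocked=[]
Op 5: conn=14 S1=36 S2=49 S3=28 S4=53 blocked=[]
Op 6: conn=0 S1=36 S2=35 S3=28 S4=53 blocked=[1, 2, 3, 4]
Op 7: conn=-10 S1=36 S2=35 S3=28 S4=43 blocked=[1, 2, 3, 4]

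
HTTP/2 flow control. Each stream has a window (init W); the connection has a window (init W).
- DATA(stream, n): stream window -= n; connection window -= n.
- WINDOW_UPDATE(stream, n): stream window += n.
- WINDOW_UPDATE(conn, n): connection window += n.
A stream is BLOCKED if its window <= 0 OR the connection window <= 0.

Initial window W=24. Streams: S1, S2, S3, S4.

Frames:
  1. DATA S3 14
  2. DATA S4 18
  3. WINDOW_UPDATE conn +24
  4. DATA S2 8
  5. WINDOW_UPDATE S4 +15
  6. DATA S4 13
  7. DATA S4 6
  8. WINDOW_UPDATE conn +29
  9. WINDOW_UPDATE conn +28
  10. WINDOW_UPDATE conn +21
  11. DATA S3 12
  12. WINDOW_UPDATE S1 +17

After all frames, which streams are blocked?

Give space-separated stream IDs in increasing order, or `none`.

Op 1: conn=10 S1=24 S2=24 S3=10 S4=24 blocked=[]
Op 2: conn=-8 S1=24 S2=24 S3=10 S4=6 blocked=[1, 2, 3, 4]
Op 3: conn=16 S1=24 S2=24 S3=10 S4=6 blocked=[]
Op 4: conn=8 S1=24 S2=16 S3=10 S4=6 blocked=[]
Op 5: conn=8 S1=24 S2=16 S3=10 S4=21 blocked=[]
Op 6: conn=-5 S1=24 S2=16 S3=10 S4=8 blocked=[1, 2, 3, 4]
Op 7: conn=-11 S1=24 S2=16 S3=10 S4=2 blocked=[1, 2, 3, 4]
Op 8: conn=18 S1=24 S2=16 S3=10 S4=2 blocked=[]
Op 9: conn=46 S1=24 S2=16 S3=10 S4=2 blocked=[]
Op 10: conn=67 S1=24 S2=16 S3=10 S4=2 blocked=[]
Op 11: conn=55 S1=24 S2=16 S3=-2 S4=2 blocked=[3]
Op 12: conn=55 S1=41 S2=16 S3=-2 S4=2 blocked=[3]

Answer: S3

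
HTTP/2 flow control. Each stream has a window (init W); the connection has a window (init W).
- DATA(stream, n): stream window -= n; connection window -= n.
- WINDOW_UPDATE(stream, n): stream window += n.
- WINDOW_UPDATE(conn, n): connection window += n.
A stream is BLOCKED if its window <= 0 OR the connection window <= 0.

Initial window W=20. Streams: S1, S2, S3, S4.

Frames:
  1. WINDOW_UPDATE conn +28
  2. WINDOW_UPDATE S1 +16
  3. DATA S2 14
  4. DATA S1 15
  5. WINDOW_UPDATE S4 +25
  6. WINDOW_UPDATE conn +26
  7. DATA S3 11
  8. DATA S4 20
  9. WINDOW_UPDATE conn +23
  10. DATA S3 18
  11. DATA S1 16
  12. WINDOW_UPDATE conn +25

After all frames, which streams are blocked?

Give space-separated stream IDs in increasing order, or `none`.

Answer: S3

Derivation:
Op 1: conn=48 S1=20 S2=20 S3=20 S4=20 blocked=[]
Op 2: conn=48 S1=36 S2=20 S3=20 S4=20 blocked=[]
Op 3: conn=34 S1=36 S2=6 S3=20 S4=20 blocked=[]
Op 4: conn=19 S1=21 S2=6 S3=20 S4=20 blocked=[]
Op 5: conn=19 S1=21 S2=6 S3=20 S4=45 blocked=[]
Op 6: conn=45 S1=21 S2=6 S3=20 S4=45 blocked=[]
Op 7: conn=34 S1=21 S2=6 S3=9 S4=45 blocked=[]
Op 8: conn=14 S1=21 S2=6 S3=9 S4=25 blocked=[]
Op 9: conn=37 S1=21 S2=6 S3=9 S4=25 blocked=[]
Op 10: conn=19 S1=21 S2=6 S3=-9 S4=25 blocked=[3]
Op 11: conn=3 S1=5 S2=6 S3=-9 S4=25 blocked=[3]
Op 12: conn=28 S1=5 S2=6 S3=-9 S4=25 blocked=[3]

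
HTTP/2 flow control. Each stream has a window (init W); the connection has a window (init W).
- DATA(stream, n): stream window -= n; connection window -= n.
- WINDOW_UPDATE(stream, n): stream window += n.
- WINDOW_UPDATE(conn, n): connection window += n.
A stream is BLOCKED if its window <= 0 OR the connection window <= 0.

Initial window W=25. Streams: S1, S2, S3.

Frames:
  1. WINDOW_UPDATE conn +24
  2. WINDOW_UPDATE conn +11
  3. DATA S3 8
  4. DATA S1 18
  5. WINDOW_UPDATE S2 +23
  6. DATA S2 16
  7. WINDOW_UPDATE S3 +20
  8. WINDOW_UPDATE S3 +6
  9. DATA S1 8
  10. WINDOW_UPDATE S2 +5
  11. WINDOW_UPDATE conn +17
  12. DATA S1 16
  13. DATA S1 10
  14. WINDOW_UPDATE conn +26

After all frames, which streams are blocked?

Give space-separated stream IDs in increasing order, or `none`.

Answer: S1

Derivation:
Op 1: conn=49 S1=25 S2=25 S3=25 blocked=[]
Op 2: conn=60 S1=25 S2=25 S3=25 blocked=[]
Op 3: conn=52 S1=25 S2=25 S3=17 blocked=[]
Op 4: conn=34 S1=7 S2=25 S3=17 blocked=[]
Op 5: conn=34 S1=7 S2=48 S3=17 blocked=[]
Op 6: conn=18 S1=7 S2=32 S3=17 blocked=[]
Op 7: conn=18 S1=7 S2=32 S3=37 blocked=[]
Op 8: conn=18 S1=7 S2=32 S3=43 blocked=[]
Op 9: conn=10 S1=-1 S2=32 S3=43 blocked=[1]
Op 10: conn=10 S1=-1 S2=37 S3=43 blocked=[1]
Op 11: conn=27 S1=-1 S2=37 S3=43 blocked=[1]
Op 12: conn=11 S1=-17 S2=37 S3=43 blocked=[1]
Op 13: conn=1 S1=-27 S2=37 S3=43 blocked=[1]
Op 14: conn=27 S1=-27 S2=37 S3=43 blocked=[1]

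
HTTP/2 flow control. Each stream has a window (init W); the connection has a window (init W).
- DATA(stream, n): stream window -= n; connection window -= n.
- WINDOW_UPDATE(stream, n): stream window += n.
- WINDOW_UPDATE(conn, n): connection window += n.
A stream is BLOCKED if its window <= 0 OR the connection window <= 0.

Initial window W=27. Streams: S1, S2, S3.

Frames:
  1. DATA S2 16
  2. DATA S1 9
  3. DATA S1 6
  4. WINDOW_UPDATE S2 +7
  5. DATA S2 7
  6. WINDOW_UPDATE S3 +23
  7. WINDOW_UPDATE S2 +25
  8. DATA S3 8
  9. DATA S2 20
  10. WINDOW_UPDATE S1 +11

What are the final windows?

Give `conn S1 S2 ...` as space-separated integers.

Answer: -39 23 16 42

Derivation:
Op 1: conn=11 S1=27 S2=11 S3=27 blocked=[]
Op 2: conn=2 S1=18 S2=11 S3=27 blocked=[]
Op 3: conn=-4 S1=12 S2=11 S3=27 blocked=[1, 2, 3]
Op 4: conn=-4 S1=12 S2=18 S3=27 blocked=[1, 2, 3]
Op 5: conn=-11 S1=12 S2=11 S3=27 blocked=[1, 2, 3]
Op 6: conn=-11 S1=12 S2=11 S3=50 blocked=[1, 2, 3]
Op 7: conn=-11 S1=12 S2=36 S3=50 blocked=[1, 2, 3]
Op 8: conn=-19 S1=12 S2=36 S3=42 blocked=[1, 2, 3]
Op 9: conn=-39 S1=12 S2=16 S3=42 blocked=[1, 2, 3]
Op 10: conn=-39 S1=23 S2=16 S3=42 blocked=[1, 2, 3]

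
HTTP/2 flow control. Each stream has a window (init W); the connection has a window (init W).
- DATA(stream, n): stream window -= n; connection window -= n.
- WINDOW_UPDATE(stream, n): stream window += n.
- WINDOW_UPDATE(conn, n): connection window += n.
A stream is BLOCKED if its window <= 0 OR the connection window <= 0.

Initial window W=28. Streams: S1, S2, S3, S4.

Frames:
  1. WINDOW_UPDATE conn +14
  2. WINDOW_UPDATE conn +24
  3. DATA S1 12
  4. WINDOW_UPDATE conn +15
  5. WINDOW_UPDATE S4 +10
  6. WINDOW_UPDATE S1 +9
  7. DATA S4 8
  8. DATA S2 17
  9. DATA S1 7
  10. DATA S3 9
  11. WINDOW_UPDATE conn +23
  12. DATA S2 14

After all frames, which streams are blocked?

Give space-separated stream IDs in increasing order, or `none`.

Answer: S2

Derivation:
Op 1: conn=42 S1=28 S2=28 S3=28 S4=28 blocked=[]
Op 2: conn=66 S1=28 S2=28 S3=28 S4=28 blocked=[]
Op 3: conn=54 S1=16 S2=28 S3=28 S4=28 blocked=[]
Op 4: conn=69 S1=16 S2=28 S3=28 S4=28 blocked=[]
Op 5: conn=69 S1=16 S2=28 S3=28 S4=38 blocked=[]
Op 6: conn=69 S1=25 S2=28 S3=28 S4=38 blocked=[]
Op 7: conn=61 S1=25 S2=28 S3=28 S4=30 blocked=[]
Op 8: conn=44 S1=25 S2=11 S3=28 S4=30 blocked=[]
Op 9: conn=37 S1=18 S2=11 S3=28 S4=30 blocked=[]
Op 10: conn=28 S1=18 S2=11 S3=19 S4=30 blocked=[]
Op 11: conn=51 S1=18 S2=11 S3=19 S4=30 blocked=[]
Op 12: conn=37 S1=18 S2=-3 S3=19 S4=30 blocked=[2]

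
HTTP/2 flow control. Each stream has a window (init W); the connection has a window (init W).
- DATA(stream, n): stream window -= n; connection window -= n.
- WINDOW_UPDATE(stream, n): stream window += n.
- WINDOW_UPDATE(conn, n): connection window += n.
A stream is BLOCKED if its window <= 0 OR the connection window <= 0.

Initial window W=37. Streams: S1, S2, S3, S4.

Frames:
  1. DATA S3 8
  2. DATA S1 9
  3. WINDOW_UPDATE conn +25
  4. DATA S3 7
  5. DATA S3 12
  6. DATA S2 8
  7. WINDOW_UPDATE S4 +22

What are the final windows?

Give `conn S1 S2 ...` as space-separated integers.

Answer: 18 28 29 10 59

Derivation:
Op 1: conn=29 S1=37 S2=37 S3=29 S4=37 blocked=[]
Op 2: conn=20 S1=28 S2=37 S3=29 S4=37 blocked=[]
Op 3: conn=45 S1=28 S2=37 S3=29 S4=37 blocked=[]
Op 4: conn=38 S1=28 S2=37 S3=22 S4=37 blocked=[]
Op 5: conn=26 S1=28 S2=37 S3=10 S4=37 blocked=[]
Op 6: conn=18 S1=28 S2=29 S3=10 S4=37 blocked=[]
Op 7: conn=18 S1=28 S2=29 S3=10 S4=59 blocked=[]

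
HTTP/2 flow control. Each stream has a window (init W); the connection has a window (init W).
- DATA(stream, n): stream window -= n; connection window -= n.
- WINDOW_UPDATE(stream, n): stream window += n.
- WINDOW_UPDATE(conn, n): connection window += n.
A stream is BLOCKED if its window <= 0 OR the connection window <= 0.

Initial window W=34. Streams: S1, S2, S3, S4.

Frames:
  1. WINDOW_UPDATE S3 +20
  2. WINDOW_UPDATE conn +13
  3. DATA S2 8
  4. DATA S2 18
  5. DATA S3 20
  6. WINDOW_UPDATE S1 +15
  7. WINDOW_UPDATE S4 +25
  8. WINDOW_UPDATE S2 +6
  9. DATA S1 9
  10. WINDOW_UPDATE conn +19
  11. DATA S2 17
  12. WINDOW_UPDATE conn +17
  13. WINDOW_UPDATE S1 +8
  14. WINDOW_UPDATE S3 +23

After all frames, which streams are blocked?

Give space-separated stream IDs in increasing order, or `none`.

Op 1: conn=34 S1=34 S2=34 S3=54 S4=34 blocked=[]
Op 2: conn=47 S1=34 S2=34 S3=54 S4=34 blocked=[]
Op 3: conn=39 S1=34 S2=26 S3=54 S4=34 blocked=[]
Op 4: conn=21 S1=34 S2=8 S3=54 S4=34 blocked=[]
Op 5: conn=1 S1=34 S2=8 S3=34 S4=34 blocked=[]
Op 6: conn=1 S1=49 S2=8 S3=34 S4=34 blocked=[]
Op 7: conn=1 S1=49 S2=8 S3=34 S4=59 blocked=[]
Op 8: conn=1 S1=49 S2=14 S3=34 S4=59 blocked=[]
Op 9: conn=-8 S1=40 S2=14 S3=34 S4=59 blocked=[1, 2, 3, 4]
Op 10: conn=11 S1=40 S2=14 S3=34 S4=59 blocked=[]
Op 11: conn=-6 S1=40 S2=-3 S3=34 S4=59 blocked=[1, 2, 3, 4]
Op 12: conn=11 S1=40 S2=-3 S3=34 S4=59 blocked=[2]
Op 13: conn=11 S1=48 S2=-3 S3=34 S4=59 blocked=[2]
Op 14: conn=11 S1=48 S2=-3 S3=57 S4=59 blocked=[2]

Answer: S2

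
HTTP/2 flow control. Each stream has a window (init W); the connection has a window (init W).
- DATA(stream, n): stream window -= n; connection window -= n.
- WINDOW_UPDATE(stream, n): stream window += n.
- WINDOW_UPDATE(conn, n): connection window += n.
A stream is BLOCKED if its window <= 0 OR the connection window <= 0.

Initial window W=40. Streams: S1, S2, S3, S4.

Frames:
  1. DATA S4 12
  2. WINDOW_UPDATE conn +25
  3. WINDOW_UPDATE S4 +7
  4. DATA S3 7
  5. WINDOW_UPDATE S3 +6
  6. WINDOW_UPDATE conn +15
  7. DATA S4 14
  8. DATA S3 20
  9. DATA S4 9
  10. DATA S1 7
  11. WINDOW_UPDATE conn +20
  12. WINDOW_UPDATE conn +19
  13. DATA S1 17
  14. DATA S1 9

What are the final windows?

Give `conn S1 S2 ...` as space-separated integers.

Answer: 24 7 40 19 12

Derivation:
Op 1: conn=28 S1=40 S2=40 S3=40 S4=28 blocked=[]
Op 2: conn=53 S1=40 S2=40 S3=40 S4=28 blocked=[]
Op 3: conn=53 S1=40 S2=40 S3=40 S4=35 blocked=[]
Op 4: conn=46 S1=40 S2=40 S3=33 S4=35 blocked=[]
Op 5: conn=46 S1=40 S2=40 S3=39 S4=35 blocked=[]
Op 6: conn=61 S1=40 S2=40 S3=39 S4=35 blocked=[]
Op 7: conn=47 S1=40 S2=40 S3=39 S4=21 blocked=[]
Op 8: conn=27 S1=40 S2=40 S3=19 S4=21 blocked=[]
Op 9: conn=18 S1=40 S2=40 S3=19 S4=12 blocked=[]
Op 10: conn=11 S1=33 S2=40 S3=19 S4=12 blocked=[]
Op 11: conn=31 S1=33 S2=40 S3=19 S4=12 blocked=[]
Op 12: conn=50 S1=33 S2=40 S3=19 S4=12 blocked=[]
Op 13: conn=33 S1=16 S2=40 S3=19 S4=12 blocked=[]
Op 14: conn=24 S1=7 S2=40 S3=19 S4=12 blocked=[]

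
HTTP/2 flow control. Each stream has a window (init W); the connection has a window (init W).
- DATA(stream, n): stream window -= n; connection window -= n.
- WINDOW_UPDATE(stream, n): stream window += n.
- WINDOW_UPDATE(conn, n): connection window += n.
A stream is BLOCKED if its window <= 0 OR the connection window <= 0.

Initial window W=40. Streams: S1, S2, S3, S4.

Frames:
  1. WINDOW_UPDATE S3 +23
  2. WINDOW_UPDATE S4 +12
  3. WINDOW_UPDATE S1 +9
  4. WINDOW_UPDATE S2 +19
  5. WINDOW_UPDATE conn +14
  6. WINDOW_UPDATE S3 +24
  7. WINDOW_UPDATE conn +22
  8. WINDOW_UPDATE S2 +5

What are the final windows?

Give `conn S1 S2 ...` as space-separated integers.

Answer: 76 49 64 87 52

Derivation:
Op 1: conn=40 S1=40 S2=40 S3=63 S4=40 blocked=[]
Op 2: conn=40 S1=40 S2=40 S3=63 S4=52 blocked=[]
Op 3: conn=40 S1=49 S2=40 S3=63 S4=52 blocked=[]
Op 4: conn=40 S1=49 S2=59 S3=63 S4=52 blocked=[]
Op 5: conn=54 S1=49 S2=59 S3=63 S4=52 blocked=[]
Op 6: conn=54 S1=49 S2=59 S3=87 S4=52 blocked=[]
Op 7: conn=76 S1=49 S2=59 S3=87 S4=52 blocked=[]
Op 8: conn=76 S1=49 S2=64 S3=87 S4=52 blocked=[]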